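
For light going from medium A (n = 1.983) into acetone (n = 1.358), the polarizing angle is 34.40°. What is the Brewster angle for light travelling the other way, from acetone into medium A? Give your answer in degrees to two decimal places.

Reversing the direction swaps n₁ and n₂, so tan θ_B' = 1/tan θ_B and θ_B' = 90° − θ_B.
Hence θ_B' = 90° − 34.40° = 55.60°.

θ_B' ≈ 55.60°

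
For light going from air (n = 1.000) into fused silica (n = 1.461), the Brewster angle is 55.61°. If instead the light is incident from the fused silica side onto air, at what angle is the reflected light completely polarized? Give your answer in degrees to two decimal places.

θ_B' ≈ 34.39°

Reversing the direction swaps n₁ and n₂, so tan θ_B' = 1/tan θ_B and θ_B' = 90° − θ_B.
Hence θ_B' = 90° − 55.61° = 34.39°.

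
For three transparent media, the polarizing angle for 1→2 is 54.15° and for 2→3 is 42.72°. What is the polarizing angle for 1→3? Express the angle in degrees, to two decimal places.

Each Brewster angle gives a ratio: n₂/n₁ = tan 54.15° = 1.3840, n₃/n₂ = tan 42.72° = 0.9234.
Multiplying, n₃/n₁ = 1.3840 × 0.9234 = 1.2780, and θ_B(1→3) = arctan 1.2780 = 51.96°.

θ_B ≈ 51.96°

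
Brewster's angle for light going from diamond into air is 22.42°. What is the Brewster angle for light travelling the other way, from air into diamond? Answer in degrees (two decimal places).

The two Brewster angles are complementary: θ_B' = 90° − θ_B = 90° − 22.42° = 67.58°.

θ_B' ≈ 67.58°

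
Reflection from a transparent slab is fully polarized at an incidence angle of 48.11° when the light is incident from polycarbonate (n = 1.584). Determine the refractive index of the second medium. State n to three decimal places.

n ≈ 1.766

Full polarization of the reflected beam means tan θ_B = n₂/n₁, where n₁ is the incident medium (polycarbonate).
n₂ = n₁ tan θ_B = 1.584 × tan 48.11° = 1.766.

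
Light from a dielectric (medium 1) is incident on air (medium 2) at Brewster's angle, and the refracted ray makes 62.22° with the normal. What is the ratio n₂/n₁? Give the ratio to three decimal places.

At Brewster incidence θ_B = 90° − θ_t = 90° − 62.22° = 27.78°.
tan θ_B = n₂/n₁, so n₂/n₁ = tan 27.78° = 0.527.

n₂/n₁ ≈ 0.527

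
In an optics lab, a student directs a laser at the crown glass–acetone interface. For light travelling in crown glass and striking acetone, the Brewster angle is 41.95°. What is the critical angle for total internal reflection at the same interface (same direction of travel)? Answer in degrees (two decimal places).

n₂/n₁ = tan 41.95° = 0.8988; the critical angle satisfies sin θ_c = n₂/n₁.
θ_c = arcsin(0.8988) = 64.00°.

θ_c ≈ 64.00°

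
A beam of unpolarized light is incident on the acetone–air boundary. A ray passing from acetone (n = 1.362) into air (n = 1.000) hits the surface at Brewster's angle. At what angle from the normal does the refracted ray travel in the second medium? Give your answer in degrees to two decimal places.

θ_t ≈ 53.71°

tan θ_B = n₂/n₁ = 1.000/1.362 = 0.7342, so θ_B = 36.29°.
At Brewster's angle the reflected and refracted rays are perpendicular, so θ_t = 90° − θ_B = 90° − 36.29° = 53.71°.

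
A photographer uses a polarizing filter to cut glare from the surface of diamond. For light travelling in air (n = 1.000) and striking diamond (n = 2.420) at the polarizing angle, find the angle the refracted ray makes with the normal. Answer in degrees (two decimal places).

θ_t ≈ 22.45°

First find Brewster's angle: tan θ_B = 2.420/1.000 = 2.4200, giving θ_B = 67.55°.
At Brewster's angle the reflected and refracted rays are perpendicular, so θ_t = 90° − θ_B = 90° − 67.55° = 22.45°.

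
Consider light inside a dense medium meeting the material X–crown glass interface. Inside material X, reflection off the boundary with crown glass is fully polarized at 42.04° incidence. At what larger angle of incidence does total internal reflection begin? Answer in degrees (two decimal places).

θ_c ≈ 64.38°

n₂/n₁ = tan 42.04° = 0.9017; the critical angle satisfies sin θ_c = n₂/n₁.
θ_c = arcsin(0.9017) = 64.38°.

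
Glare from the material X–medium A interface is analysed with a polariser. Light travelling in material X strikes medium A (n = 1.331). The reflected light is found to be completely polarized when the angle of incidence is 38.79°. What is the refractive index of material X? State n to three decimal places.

n ≈ 1.656

At Brewster's angle, tan θ_B = n₂/n₁ with n₁ on the incident side (material X) and n₂ on the transmitted side (medium A).
n₁ = n₂ / tan θ_B = 1.331 / tan 38.79° = 1.656.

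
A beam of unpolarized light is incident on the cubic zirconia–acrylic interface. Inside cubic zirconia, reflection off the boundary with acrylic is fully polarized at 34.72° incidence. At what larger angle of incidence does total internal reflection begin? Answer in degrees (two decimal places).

θ_c ≈ 43.86°

tan θ_B = n₂/n₁ = tan 34.72° = 0.6929.
Total internal reflection: sin θ_c = n₂/n₁ = 0.6929.
θ_c = arcsin(0.6929) = 43.86°.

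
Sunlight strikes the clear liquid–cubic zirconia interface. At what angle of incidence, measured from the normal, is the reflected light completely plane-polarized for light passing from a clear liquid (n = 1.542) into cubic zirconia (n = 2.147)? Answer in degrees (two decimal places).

θ_B ≈ 54.31°

Brewster's condition: tan θ_B = n₂/n₁ = 2.147/1.542 = 1.3923.
θ_B = arctan(1.3923) = 54.31°.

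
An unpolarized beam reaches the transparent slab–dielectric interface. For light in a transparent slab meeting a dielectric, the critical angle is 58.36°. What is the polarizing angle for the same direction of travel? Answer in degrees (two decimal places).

θ_B ≈ 40.41°

n₂/n₁ = sin θ_c = sin 58.36° = 0.8514.
tan θ_B equals the same ratio, so θ_B = arctan(0.8514) = 40.41°.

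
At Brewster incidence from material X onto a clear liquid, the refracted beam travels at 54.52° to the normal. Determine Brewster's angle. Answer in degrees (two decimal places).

At Brewster's angle the reflected and refracted rays are perpendicular, so θ_B + θ_t = 90°.
θ_B = 90° − 54.52° = 35.48°.

θ_B ≈ 35.48°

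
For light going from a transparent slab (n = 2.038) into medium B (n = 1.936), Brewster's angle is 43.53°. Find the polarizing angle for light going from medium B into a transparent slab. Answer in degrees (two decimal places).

Reversing the direction swaps n₁ and n₂, so tan θ_B' = 1/tan θ_B and θ_B' = 90° − θ_B.
Hence θ_B' = 90° − 43.53° = 46.47°.

θ_B' ≈ 46.47°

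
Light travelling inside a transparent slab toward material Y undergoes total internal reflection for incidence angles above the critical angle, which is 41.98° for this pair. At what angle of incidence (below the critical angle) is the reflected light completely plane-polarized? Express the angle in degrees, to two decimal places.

At the critical angle sin θ_c = n₂/n₁, giving n₂/n₁ = sin 41.98° = 0.6689.
Then tan θ_B = n₂/n₁ = 0.6689, so θ_B = arctan 0.6689 = 33.78°.

θ_B ≈ 33.78°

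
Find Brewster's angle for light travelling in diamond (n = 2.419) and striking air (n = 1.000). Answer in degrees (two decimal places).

θ_B ≈ 22.46°

The reflected p-component vanishes when tan θ_B = n₂/n₁.
Here n₂/n₁ = 1.000/2.419 = 0.4134, and Brewster's law gives tan θ_B = n₂/n₁.
So θ_B = arctan 0.4134 = 22.46°.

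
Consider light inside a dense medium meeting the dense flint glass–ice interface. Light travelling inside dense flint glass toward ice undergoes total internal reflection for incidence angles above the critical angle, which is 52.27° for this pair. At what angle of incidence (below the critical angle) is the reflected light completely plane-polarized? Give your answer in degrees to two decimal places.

θ_B ≈ 38.34°

n₂/n₁ = sin θ_c = sin 52.27° = 0.7909.
tan θ_B equals the same ratio, so θ_B = arctan(0.7909) = 38.34°.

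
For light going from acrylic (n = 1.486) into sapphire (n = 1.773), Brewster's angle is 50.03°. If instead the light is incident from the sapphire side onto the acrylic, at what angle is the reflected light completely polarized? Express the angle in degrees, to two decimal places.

θ_B' ≈ 39.97°

tan θ_B' = n₁/n₂ = 1/tan θ_B, so θ_B' = 90° − θ_B.
θ_B' = 90° − 50.03° = 39.97°.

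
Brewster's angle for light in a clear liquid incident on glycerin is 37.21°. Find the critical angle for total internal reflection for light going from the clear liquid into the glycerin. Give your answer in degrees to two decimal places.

From Brewster, n₂/n₁ = tan θ_B = tan 37.21° = 0.7593.
Then sin θ_c = n₂/n₁ = 0.7593, so θ_c = arcsin 0.7593 = 49.40°.

θ_c ≈ 49.40°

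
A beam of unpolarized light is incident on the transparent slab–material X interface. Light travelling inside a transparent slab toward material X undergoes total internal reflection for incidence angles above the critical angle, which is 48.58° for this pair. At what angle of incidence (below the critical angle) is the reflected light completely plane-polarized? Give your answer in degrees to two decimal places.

n₂/n₁ = sin θ_c = sin 48.58° = 0.7499.
tan θ_B equals the same ratio, so θ_B = arctan(0.7499) = 36.87°.

θ_B ≈ 36.87°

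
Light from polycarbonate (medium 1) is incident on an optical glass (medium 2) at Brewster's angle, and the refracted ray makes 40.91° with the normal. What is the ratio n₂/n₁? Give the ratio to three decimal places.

θ_B + θ_t = 90°, so θ_B = 90° − 40.91° = 49.09°.
Then n₂/n₁ = tan θ_B = tan 49.09° = 1.154.

n₂/n₁ ≈ 1.154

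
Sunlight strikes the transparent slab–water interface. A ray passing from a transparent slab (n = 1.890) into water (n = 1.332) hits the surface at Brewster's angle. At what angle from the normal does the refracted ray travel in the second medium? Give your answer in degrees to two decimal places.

First find Brewster's angle: tan θ_B = 1.332/1.890 = 0.7048, giving θ_B = 35.17°.
The refracted ray is perpendicular to the reflected ray, so θ_t = 90° − θ_B = 54.83°.

θ_t ≈ 54.83°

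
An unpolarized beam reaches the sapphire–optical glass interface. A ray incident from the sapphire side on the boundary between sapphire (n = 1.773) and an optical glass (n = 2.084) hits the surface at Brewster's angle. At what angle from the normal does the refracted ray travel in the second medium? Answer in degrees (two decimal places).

θ_B = arctan(n₂/n₁) = arctan(2.084/1.773) = 49.61°.
The refracted ray is perpendicular to the reflected ray, so θ_t = 90° − θ_B = 40.39°.

θ_t ≈ 40.39°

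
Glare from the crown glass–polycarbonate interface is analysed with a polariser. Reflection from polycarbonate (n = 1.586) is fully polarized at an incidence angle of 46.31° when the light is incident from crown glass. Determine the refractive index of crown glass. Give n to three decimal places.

At the Brewster angle, tan θ_B = n₂/n₁ with n₁ on the incident side (crown glass) and n₂ on the transmitted side (polycarbonate).
n₁ = n₂ / tan θ_B = 1.586 / tan 46.31° = 1.515.

n ≈ 1.515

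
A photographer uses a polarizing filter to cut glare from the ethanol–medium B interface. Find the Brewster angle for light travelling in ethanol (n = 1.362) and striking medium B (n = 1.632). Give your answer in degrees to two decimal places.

At Brewster's angle the reflected and refracted rays are perpendicular, which with Snell's law gives tan θ_B = n₂/n₁.
Here n₂/n₁ = 1.632/1.362 = 1.1982, and Brewster's law gives tan θ_B = n₂/n₁.
So θ_B = arctan 1.1982 = 50.15°.

θ_B ≈ 50.15°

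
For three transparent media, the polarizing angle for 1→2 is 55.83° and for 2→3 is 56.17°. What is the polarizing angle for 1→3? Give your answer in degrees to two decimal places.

Each Brewster angle gives a ratio: n₂/n₁ = tan 55.83° = 1.4731, n₃/n₂ = tan 56.17° = 1.4921.
Multiplying, n₃/n₁ = 1.4731 × 1.4921 = 2.1980, and θ_B(1→3) = arctan 2.1980 = 65.54°.

θ_B ≈ 65.54°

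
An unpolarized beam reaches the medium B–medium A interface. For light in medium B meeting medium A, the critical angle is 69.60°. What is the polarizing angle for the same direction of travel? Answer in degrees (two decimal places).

sin θ_c = n₂/n₁, so n₂/n₁ = sin 69.60° = 0.9373.
Brewster: tan θ_B = n₂/n₁ = 0.9373.
θ_B = arctan(0.9373) = 43.15°.

θ_B ≈ 43.15°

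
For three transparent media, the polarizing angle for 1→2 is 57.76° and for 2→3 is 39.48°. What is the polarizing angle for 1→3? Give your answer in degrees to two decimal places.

θ_B ≈ 52.56°

Each Brewster angle gives a ratio: n₂/n₁ = tan 57.76° = 1.5855, n₃/n₂ = tan 39.48° = 0.8238.
So n₃/n₁ = (n₂/n₁)(n₃/n₂) = 1.5855 × 0.8238 = 1.3061.
θ_B(1→3) = arctan(1.3061) = 52.56°.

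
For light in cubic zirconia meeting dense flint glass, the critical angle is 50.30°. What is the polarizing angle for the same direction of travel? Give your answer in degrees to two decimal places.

θ_B ≈ 37.57°

sin θ_c = n₂/n₁, so n₂/n₁ = sin 50.30° = 0.7694.
Brewster: tan θ_B = n₂/n₁ = 0.7694.
θ_B = arctan(0.7694) = 37.57°.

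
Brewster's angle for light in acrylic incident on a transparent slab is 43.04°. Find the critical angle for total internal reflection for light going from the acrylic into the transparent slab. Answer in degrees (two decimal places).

θ_c ≈ 69.04°

From Brewster, n₂/n₁ = tan θ_B = tan 43.04° = 0.9338.
Then sin θ_c = n₂/n₁ = 0.9338, so θ_c = arcsin 0.9338 = 69.04°.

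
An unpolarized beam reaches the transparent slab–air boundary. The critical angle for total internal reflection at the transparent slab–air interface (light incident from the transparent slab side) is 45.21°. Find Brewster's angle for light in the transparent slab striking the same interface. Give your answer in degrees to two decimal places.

θ_B ≈ 35.36°

n₂/n₁ = sin θ_c = sin 45.21° = 0.7097.
tan θ_B equals the same ratio, so θ_B = arctan(0.7097) = 35.36°.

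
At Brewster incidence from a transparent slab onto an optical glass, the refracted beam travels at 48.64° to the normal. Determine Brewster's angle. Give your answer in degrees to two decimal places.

Brewster's condition makes the reflected and refracted beams perpendicular: θ_B + θ_t = 90°.
So θ_B = 90° − θ_t = 90° − 48.64° = 41.36°.

θ_B ≈ 41.36°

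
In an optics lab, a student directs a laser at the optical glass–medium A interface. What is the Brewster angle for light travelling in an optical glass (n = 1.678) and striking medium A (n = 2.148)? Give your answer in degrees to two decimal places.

tan θ_B = n₂/n₁ = 2.148/1.678 = 1.2801.
θ_B = arctan(1.2801) = 52.00°.

θ_B ≈ 52.00°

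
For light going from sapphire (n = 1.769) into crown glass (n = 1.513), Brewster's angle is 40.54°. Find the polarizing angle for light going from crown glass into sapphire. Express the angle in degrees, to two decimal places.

Reversing the direction swaps n₁ and n₂, so tan θ_B' = 1/tan θ_B and θ_B' = 90° − θ_B.
Hence θ_B' = 90° − 40.54° = 49.46°.

θ_B' ≈ 49.46°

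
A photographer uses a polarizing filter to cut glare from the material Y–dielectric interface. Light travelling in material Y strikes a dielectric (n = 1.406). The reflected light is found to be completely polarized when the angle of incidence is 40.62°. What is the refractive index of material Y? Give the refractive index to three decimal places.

Brewster's law: tan θ_B = n₂/n₁ (light incident in material Y, refracted into a dielectric).
n₁ = n₂ / tan θ_B = 1.406 / tan 40.62° = 1.639.

n ≈ 1.639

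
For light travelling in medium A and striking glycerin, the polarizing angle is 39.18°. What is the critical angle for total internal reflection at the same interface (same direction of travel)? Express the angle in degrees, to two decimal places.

From Brewster, n₂/n₁ = tan θ_B = tan 39.18° = 0.8150.
Then sin θ_c = n₂/n₁ = 0.8150, so θ_c = arcsin 0.8150 = 54.59°.

θ_c ≈ 54.59°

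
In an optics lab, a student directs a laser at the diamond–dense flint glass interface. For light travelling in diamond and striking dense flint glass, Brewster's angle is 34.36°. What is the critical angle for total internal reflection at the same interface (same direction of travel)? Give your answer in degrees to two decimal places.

From Brewster, n₂/n₁ = tan θ_B = tan 34.36° = 0.6837.
Then sin θ_c = n₂/n₁ = 0.6837, so θ_c = arcsin 0.6837 = 43.13°.

θ_c ≈ 43.13°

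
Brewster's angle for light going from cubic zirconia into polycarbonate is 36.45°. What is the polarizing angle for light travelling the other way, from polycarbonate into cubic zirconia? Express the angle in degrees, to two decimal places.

θ_B' ≈ 53.55°

Reversing the direction swaps n₁ and n₂, so tan θ_B' = 1/tan θ_B and θ_B' = 90° − θ_B.
Hence θ_B' = 90° − 36.45° = 53.55°.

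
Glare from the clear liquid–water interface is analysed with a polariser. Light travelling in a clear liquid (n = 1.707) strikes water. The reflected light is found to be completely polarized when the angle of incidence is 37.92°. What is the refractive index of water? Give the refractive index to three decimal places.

Brewster's law: tan θ_B = n₂/n₁ (light incident in a clear liquid, refracted into water).
n₂ = n₁ tan θ_B = 1.707 × tan 37.92° = 1.330.

n ≈ 1.330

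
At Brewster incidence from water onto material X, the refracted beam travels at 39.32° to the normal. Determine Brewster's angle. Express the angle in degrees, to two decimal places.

Brewster's condition makes the reflected and refracted beams perpendicular: θ_B + θ_t = 90°.
So θ_B = 90° − θ_t = 90° − 39.32° = 50.68°.

θ_B ≈ 50.68°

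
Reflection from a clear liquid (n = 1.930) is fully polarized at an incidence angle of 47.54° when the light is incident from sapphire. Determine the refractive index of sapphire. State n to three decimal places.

At Brewster's angle, tan θ_B = n₂/n₁ with n₁ on the incident side (sapphire) and n₂ on the transmitted side (a clear liquid).
n₁ = n₂ / tan θ_B = 1.930 / tan 47.54° = 1.766.

n ≈ 1.766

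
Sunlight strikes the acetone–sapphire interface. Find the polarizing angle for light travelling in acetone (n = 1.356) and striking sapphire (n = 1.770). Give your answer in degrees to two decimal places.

tan θ_B = n₂/n₁ = 1.770/1.356 = 1.3053.
θ_B = arctan(1.3053) = 52.54°.

θ_B ≈ 52.54°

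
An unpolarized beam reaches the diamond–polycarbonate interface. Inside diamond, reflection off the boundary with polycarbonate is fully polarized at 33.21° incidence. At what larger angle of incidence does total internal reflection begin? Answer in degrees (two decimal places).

From Brewster, n₂/n₁ = tan θ_B = tan 33.21° = 0.6546.
Then sin θ_c = n₂/n₁ = 0.6546, so θ_c = arcsin 0.6546 = 40.89°.

θ_c ≈ 40.89°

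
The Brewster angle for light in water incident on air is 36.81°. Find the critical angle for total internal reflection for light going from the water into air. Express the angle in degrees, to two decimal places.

θ_c ≈ 48.45°

tan θ_B = n₂/n₁ = tan 36.81° = 0.7484.
Total internal reflection: sin θ_c = n₂/n₁ = 0.7484.
θ_c = arcsin(0.7484) = 48.45°.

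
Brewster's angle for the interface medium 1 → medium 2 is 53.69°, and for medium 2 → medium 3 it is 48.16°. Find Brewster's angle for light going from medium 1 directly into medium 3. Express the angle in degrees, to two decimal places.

θ_B ≈ 56.66°

n₂/n₁ = tan 53.69° = 1.3608 and n₃/n₂ = tan 48.16° = 1.1169.
So n₃/n₁ = (n₂/n₁)(n₃/n₂) = 1.3608 × 1.1169 = 1.5199.
θ_B(1→3) = arctan(1.5199) = 56.66°.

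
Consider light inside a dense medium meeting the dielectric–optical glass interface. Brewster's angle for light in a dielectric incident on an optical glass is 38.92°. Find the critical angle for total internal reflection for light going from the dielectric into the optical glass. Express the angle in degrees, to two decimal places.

From Brewster, n₂/n₁ = tan θ_B = tan 38.92° = 0.8075.
Then sin θ_c = n₂/n₁ = 0.8075, so θ_c = arcsin 0.8075 = 53.85°.

θ_c ≈ 53.85°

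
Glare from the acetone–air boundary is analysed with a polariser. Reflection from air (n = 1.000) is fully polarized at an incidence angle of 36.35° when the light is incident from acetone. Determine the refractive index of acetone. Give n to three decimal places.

n ≈ 1.359

Full polarization of the reflected beam means tan θ_B = n₂/n₁, where n₁ is the incident medium (acetone).
n₁ = n₂ / tan θ_B = 1.000 / tan 36.35° = 1.359.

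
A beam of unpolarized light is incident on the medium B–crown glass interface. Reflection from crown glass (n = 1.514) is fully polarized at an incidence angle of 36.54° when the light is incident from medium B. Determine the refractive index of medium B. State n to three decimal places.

n ≈ 2.043

Full polarization of the reflected beam means tan θ_B = n₂/n₁, where n₁ is the incident medium (medium B).
n₁ = n₂ / tan θ_B = 1.514 / tan 36.54° = 2.043.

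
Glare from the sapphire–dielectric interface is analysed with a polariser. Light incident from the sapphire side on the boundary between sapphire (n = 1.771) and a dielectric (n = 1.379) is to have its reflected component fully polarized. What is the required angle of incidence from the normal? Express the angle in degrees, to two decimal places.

θ_B ≈ 37.91°

The reflected p-component vanishes when tan θ_B = n₂/n₁.
tan θ_B = n₂/n₁ = 1.379/1.771 = 0.7787.
θ_B = arctan(0.7787) = 37.91°.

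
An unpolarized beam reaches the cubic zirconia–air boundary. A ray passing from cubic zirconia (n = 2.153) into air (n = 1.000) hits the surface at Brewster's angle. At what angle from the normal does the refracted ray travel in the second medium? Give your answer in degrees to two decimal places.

θ_t ≈ 65.09°

tan θ_B = n₂/n₁ = 1.000/2.153 = 0.4645, so θ_B = 24.91°.
Since θ_B + θ_t = 90° at Brewster incidence, θ_t = 90° − 24.91° = 65.09°.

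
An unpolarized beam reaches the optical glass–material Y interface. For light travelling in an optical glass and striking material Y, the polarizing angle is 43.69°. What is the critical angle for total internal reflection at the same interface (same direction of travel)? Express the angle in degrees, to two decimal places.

tan θ_B = n₂/n₁ = tan 43.69° = 0.9553.
Total internal reflection: sin θ_c = n₂/n₁ = 0.9553.
θ_c = arcsin(0.9553) = 72.80°.

θ_c ≈ 72.80°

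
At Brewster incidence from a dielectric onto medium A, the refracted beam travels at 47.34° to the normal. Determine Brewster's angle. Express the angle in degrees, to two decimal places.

Since the reflected and refracted rays are at right angles at the polarizing angle, θ_B + θ_t = 90°.
So θ_B = 90° − θ_t = 90° − 47.34° = 42.66°.

θ_B ≈ 42.66°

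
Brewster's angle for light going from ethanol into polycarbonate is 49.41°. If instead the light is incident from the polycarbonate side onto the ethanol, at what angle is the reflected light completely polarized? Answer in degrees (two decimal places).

θ_B' ≈ 40.59°

tan θ_B' = n₁/n₂ = 1/tan θ_B, so θ_B' = 90° − θ_B.
θ_B' = 90° − 49.41° = 40.59°.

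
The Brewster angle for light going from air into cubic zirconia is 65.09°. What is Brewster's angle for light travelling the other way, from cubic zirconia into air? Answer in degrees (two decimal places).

tan θ_B' = n₁/n₂ = 1/tan θ_B, so θ_B' = 90° − θ_B.
θ_B' = 90° − 65.09° = 24.91°.

θ_B' ≈ 24.91°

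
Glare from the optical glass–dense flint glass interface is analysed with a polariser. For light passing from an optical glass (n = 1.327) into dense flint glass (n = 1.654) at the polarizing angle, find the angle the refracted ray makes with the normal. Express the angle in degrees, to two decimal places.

tan θ_B = n₂/n₁ = 1.654/1.327 = 1.2464, so θ_B = 51.26°.
At Brewster's angle the reflected and refracted rays are perpendicular, so θ_t = 90° − θ_B = 90° − 51.26° = 38.74°.

θ_t ≈ 38.74°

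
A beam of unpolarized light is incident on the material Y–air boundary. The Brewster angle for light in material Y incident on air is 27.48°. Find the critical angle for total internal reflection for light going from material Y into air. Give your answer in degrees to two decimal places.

θ_c ≈ 31.34°

n₂/n₁ = tan 27.48° = 0.5201; the critical angle satisfies sin θ_c = n₂/n₁.
θ_c = arcsin(0.5201) = 31.34°.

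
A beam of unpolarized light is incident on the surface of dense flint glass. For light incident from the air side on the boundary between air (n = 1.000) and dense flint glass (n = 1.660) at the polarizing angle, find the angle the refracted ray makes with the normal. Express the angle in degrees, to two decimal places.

First find Brewster's angle: tan θ_B = 1.660/1.000 = 1.6600, giving θ_B = 58.93°.
The refracted ray is perpendicular to the reflected ray, so θ_t = 90° − θ_B = 31.07°.

θ_t ≈ 31.07°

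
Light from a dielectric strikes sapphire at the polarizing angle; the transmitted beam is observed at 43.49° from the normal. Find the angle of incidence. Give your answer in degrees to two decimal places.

At Brewster's angle the reflected and refracted rays are perpendicular, so θ_B + θ_t = 90°.
So θ_B = 90° − θ_t = 90° − 43.49° = 46.51°.

θ_B ≈ 46.51°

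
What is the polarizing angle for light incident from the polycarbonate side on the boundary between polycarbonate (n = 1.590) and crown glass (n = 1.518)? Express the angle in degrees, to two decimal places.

At Brewster's angle the reflected and refracted rays are perpendicular, which with Snell's law gives tan θ_B = n₂/n₁.
tan θ_B = n₂/n₁ = 1.518/1.590 = 0.9547.
So θ_B = arctan 0.9547 = 43.67°.

θ_B ≈ 43.67°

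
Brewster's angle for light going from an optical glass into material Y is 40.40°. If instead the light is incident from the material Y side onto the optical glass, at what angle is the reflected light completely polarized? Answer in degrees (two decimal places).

θ_B' ≈ 49.60°

The two Brewster angles are complementary: θ_B' = 90° − θ_B = 90° − 40.40° = 49.60°.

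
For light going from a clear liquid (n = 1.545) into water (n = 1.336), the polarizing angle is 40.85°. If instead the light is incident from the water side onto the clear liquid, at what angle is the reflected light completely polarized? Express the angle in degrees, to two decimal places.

θ_B' ≈ 49.15°

tan θ_B' = n₁/n₂ = 1/tan θ_B, so θ_B' = 90° − θ_B.
θ_B' = 90° − 40.85° = 49.15°.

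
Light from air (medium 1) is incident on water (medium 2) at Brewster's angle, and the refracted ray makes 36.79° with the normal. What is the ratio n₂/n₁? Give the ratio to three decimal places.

n₂/n₁ ≈ 1.337

θ_B + θ_t = 90°, so θ_B = 90° − 36.79° = 53.21°.
tan θ_B = n₂/n₁, so n₂/n₁ = tan 53.21° = 1.337.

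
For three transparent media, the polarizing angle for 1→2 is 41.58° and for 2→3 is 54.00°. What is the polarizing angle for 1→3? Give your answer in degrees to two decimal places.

Each Brewster angle gives a ratio: n₂/n₁ = tan 41.58° = 0.8872, n₃/n₂ = tan 54.00° = 1.3764.
n₃/n₁ = 1.2212. Then tan θ_B(1→3) = n₃/n₁, so θ_B(1→3) = arctan(1.2212) = 50.69°.

θ_B ≈ 50.69°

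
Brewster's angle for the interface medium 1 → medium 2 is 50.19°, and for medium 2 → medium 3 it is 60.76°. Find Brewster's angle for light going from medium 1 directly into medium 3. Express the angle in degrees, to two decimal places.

θ_B ≈ 64.99°

Each Brewster angle gives a ratio: n₂/n₁ = tan 50.19° = 1.1998, n₃/n₂ = tan 60.76° = 1.7864.
Multiplying, n₃/n₁ = 1.1998 × 1.7864 = 2.1433, and θ_B(1→3) = arctan 2.1433 = 64.99°.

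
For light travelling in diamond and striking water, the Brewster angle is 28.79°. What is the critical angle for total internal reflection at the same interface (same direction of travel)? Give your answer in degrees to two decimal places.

θ_c ≈ 33.33°

tan θ_B = n₂/n₁ = tan 28.79° = 0.5495.
Total internal reflection: sin θ_c = n₂/n₁ = 0.5495.
θ_c = arcsin(0.5495) = 33.33°.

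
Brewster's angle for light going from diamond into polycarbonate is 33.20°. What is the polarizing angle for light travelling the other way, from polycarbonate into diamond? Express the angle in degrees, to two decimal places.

θ_B' ≈ 56.80°

The two Brewster angles are complementary: θ_B' = 90° − θ_B = 90° − 33.20° = 56.80°.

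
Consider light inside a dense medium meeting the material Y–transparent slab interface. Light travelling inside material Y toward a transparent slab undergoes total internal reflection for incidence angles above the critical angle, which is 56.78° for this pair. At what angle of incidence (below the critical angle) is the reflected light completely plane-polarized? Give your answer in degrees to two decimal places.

θ_B ≈ 39.91°

At the critical angle sin θ_c = n₂/n₁, giving n₂/n₁ = sin 56.78° = 0.8366.
Then tan θ_B = n₂/n₁ = 0.8366, so θ_B = arctan 0.8366 = 39.91°.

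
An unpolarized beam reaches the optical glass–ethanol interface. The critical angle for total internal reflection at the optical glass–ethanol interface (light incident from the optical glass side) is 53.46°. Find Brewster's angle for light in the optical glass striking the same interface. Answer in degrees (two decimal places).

θ_B ≈ 38.78°

At the critical angle sin θ_c = n₂/n₁, giving n₂/n₁ = sin 53.46° = 0.8034.
Then tan θ_B = n₂/n₁ = 0.8034, so θ_B = arctan 0.8034 = 38.78°.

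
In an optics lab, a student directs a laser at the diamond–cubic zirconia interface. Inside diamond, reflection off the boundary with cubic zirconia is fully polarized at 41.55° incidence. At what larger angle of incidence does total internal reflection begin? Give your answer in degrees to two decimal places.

θ_c ≈ 62.41°

n₂/n₁ = tan 41.55° = 0.8863; the critical angle satisfies sin θ_c = n₂/n₁.
θ_c = arcsin(0.8863) = 62.41°.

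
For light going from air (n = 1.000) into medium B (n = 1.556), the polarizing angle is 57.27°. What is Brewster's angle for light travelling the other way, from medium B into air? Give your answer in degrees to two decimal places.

Reversing the direction swaps n₁ and n₂, so tan θ_B' = 1/tan θ_B and θ_B' = 90° − θ_B.
Hence θ_B' = 90° − 57.27° = 32.73°.

θ_B' ≈ 32.73°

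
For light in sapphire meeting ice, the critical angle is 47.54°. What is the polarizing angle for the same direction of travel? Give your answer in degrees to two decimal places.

θ_B ≈ 36.42°

At the critical angle sin θ_c = n₂/n₁, giving n₂/n₁ = sin 47.54° = 0.7377.
Then tan θ_B = n₂/n₁ = 0.7377, so θ_B = arctan 0.7377 = 36.42°.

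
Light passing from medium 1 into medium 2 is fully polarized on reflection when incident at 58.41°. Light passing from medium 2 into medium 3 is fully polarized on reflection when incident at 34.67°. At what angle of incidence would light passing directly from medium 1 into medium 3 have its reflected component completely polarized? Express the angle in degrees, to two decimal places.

θ_B ≈ 48.36°

Each Brewster angle gives a ratio: n₂/n₁ = tan 58.41° = 1.6261, n₃/n₂ = tan 34.67° = 0.6917.
So n₃/n₁ = (n₂/n₁)(n₃/n₂) = 1.6261 × 0.6917 = 1.1247.
θ_B(1→3) = arctan(1.1247) = 48.36°.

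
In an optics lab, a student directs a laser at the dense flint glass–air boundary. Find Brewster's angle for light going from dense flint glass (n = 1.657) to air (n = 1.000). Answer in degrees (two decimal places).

θ_B ≈ 31.11°

The reflected p-component vanishes when tan θ_B = n₂/n₁.
tan θ_B = n₂/n₁ = 1.000/1.657 = 0.6035. Taking the arctangent, θ_B = 31.11°.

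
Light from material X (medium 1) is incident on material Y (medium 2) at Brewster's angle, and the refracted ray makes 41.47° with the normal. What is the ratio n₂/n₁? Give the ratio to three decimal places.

At Brewster incidence θ_B = 90° − θ_t = 90° − 41.47° = 48.53°.
tan θ_B = n₂/n₁, so n₂/n₁ = tan 48.53° = 1.131.

n₂/n₁ ≈ 1.131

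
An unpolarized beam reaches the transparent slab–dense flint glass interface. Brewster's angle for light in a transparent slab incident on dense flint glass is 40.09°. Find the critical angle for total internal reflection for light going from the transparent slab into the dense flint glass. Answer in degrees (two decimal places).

From Brewster, n₂/n₁ = tan θ_B = tan 40.09° = 0.8418.
Then sin θ_c = n₂/n₁ = 0.8418, so θ_c = arcsin 0.8418 = 57.33°.

θ_c ≈ 57.33°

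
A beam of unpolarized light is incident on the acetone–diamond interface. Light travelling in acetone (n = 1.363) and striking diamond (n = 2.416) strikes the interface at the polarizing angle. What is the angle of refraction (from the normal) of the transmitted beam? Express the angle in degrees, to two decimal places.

First find Brewster's angle: tan θ_B = 2.416/1.363 = 1.7726, giving θ_B = 60.57°.
The refracted ray is perpendicular to the reflected ray, so θ_t = 90° − θ_B = 29.43°.

θ_t ≈ 29.43°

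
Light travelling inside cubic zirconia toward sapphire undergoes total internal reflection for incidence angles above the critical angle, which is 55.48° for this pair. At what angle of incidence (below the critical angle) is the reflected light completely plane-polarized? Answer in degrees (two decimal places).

θ_B ≈ 39.49°

n₂/n₁ = sin θ_c = sin 55.48° = 0.8239.
tan θ_B equals the same ratio, so θ_B = arctan(0.8239) = 39.49°.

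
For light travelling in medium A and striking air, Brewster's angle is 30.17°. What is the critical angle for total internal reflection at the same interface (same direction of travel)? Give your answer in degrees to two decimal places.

θ_c ≈ 35.54°

tan θ_B = n₂/n₁ = tan 30.17° = 0.5813.
Total internal reflection: sin θ_c = n₂/n₁ = 0.5813.
θ_c = arcsin(0.5813) = 35.54°.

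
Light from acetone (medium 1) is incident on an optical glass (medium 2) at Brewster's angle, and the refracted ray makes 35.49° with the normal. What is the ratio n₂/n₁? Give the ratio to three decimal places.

θ_B + θ_t = 90°, so θ_B = 90° − 35.49° = 54.51°.
tan θ_B = n₂/n₁, so n₂/n₁ = tan 54.51° = 1.402.

n₂/n₁ ≈ 1.402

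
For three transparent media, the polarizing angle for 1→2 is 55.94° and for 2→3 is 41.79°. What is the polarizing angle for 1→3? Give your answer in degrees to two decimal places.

Each Brewster angle gives a ratio: n₂/n₁ = tan 55.94° = 1.4792, n₃/n₂ = tan 41.79° = 0.8938.
Multiplying, n₃/n₁ = 1.4792 × 0.8938 = 1.3221, and θ_B(1→3) = arctan 1.3221 = 52.90°.

θ_B ≈ 52.90°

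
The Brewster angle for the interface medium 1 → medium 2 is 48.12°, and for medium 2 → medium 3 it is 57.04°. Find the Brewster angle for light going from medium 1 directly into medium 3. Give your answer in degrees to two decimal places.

tan θ_B(1→2) = n₂/n₁ = tan 48.12° = 1.1153.
tan θ_B(2→3) = n₃/n₂ = tan 57.04° = 1.5422.
n₃/n₁ = 1.7200. Then tan θ_B(1→3) = n₃/n₁, so θ_B(1→3) = arctan(1.7200) = 59.83°.

θ_B ≈ 59.83°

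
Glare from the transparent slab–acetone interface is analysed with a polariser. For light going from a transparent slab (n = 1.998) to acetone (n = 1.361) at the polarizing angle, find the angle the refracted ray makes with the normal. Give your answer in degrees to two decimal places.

First find Brewster's angle: tan θ_B = 1.361/1.998 = 0.6812, giving θ_B = 34.26°.
Since θ_B + θ_t = 90° at Brewster incidence, θ_t = 90° − 34.26° = 55.74°.

θ_t ≈ 55.74°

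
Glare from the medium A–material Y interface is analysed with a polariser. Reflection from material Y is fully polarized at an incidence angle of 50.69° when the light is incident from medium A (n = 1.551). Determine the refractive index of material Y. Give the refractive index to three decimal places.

n ≈ 1.894

At Brewster's angle, tan θ_B = n₂/n₁ with n₁ on the incident side (medium A) and n₂ on the transmitted side (material Y).
n₂ = n₁ tan θ_B = 1.551 × tan 50.69° = 1.894.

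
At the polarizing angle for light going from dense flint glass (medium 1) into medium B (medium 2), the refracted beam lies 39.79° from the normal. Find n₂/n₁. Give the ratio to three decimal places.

n₂/n₁ ≈ 1.201

At Brewster incidence θ_B = 90° − θ_t = 90° − 39.79° = 50.21°.
tan θ_B = n₂/n₁, so n₂/n₁ = tan 50.21° = 1.201.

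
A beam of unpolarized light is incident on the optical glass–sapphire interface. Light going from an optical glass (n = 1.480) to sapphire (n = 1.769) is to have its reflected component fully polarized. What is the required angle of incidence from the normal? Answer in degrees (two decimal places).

θ_B ≈ 50.08°

The reflected p-component vanishes when tan θ_B = n₂/n₁.
Here n₂/n₁ = 1.769/1.480 = 1.1953, and Brewster's law gives tan θ_B = n₂/n₁.
θ_B = arctan(1.1953) = 50.08°.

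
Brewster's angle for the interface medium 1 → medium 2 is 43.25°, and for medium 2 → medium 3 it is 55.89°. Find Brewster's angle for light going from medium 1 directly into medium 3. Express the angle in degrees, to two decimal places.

θ_B ≈ 54.25°

n₂/n₁ = tan 43.25° = 0.9407 and n₃/n₂ = tan 55.89° = 1.4764.
n₃/n₁ = 1.3889. Then tan θ_B(1→3) = n₃/n₁, so θ_B(1→3) = arctan(1.3889) = 54.25°.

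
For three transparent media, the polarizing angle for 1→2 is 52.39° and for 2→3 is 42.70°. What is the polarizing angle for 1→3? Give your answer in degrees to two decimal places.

tan θ_B(1→2) = n₂/n₁ = tan 52.39° = 1.2981.
tan θ_B(2→3) = n₃/n₂ = tan 42.70° = 0.9228.
So n₃/n₁ = (n₂/n₁)(n₃/n₂) = 1.2981 × 0.9228 = 1.1978.
θ_B(1→3) = arctan(1.1978) = 50.14°.

θ_B ≈ 50.14°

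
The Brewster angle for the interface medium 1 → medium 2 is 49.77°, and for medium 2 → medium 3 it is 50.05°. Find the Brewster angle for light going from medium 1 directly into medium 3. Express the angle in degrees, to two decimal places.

θ_B ≈ 54.68°

n₂/n₁ = tan 49.77° = 1.1821 and n₃/n₂ = tan 50.05° = 1.1939.
So n₃/n₁ = (n₂/n₁)(n₃/n₂) = 1.1821 × 1.1939 = 1.4113.
θ_B(1→3) = arctan(1.4113) = 54.68°.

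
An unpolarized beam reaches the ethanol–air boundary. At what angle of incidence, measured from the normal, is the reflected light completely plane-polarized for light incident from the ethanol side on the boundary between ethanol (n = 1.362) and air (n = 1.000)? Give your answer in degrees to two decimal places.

Brewster's condition: tan θ_B = n₂/n₁ = 1.000/1.362 = 0.7342.
θ_B = arctan(0.7342) = 36.29°.

θ_B ≈ 36.29°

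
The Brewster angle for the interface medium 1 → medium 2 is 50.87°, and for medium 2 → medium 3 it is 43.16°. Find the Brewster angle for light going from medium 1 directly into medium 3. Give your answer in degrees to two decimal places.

θ_B ≈ 49.06°

tan θ_B(1→2) = n₂/n₁ = tan 50.87° = 1.2292.
tan θ_B(2→3) = n₃/n₂ = tan 43.16° = 0.9377.
So n₃/n₁ = (n₂/n₁)(n₃/n₂) = 1.2292 × 0.9377 = 1.1527.
θ_B(1→3) = arctan(1.1527) = 49.06°.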